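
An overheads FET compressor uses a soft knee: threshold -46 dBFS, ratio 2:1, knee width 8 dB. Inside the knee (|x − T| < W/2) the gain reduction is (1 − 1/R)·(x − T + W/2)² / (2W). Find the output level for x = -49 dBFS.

-49.03125 dBFS

x − T + W/2 = -49 − (-46) + 4 = 1.
GR = (1 − 1/2) × 1² / 16 = 0.5 × 1 / 16 = 0.03125 dB.
Output = -49 − 0.03125 = -49.03125 dBFS.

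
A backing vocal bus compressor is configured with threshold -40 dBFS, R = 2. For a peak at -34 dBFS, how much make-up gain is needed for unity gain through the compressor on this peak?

3 dB

Overshoot 6 dB → 6/2 = 3 dB after compression, so the compressed level is -40 + 3 = -37 dBFS.
Make-up = target − compressed = -34 − (-37) = 3 dB.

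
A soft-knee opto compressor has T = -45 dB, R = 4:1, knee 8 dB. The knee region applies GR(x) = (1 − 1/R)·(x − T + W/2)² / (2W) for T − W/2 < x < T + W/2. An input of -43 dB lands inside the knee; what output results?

-44.6875 dB

x − T + W/2 = -43 − (-45) + 4 = 6.
GR = (1 − 1/4) × 6² / 16 = 0.75 × 36 / 16 = 1.6875 dB.
Output = -43 − 1.6875 = -44.6875 dB.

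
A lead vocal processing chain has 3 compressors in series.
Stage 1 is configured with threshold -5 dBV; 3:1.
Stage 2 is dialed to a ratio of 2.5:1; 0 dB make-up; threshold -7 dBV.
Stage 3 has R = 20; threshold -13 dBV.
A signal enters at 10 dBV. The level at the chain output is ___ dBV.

Stage 1: overshoot 15 dB → 15/3 = 5 dB → 0 dBV.
Stage 2: 7 dB above -7 dBV, reduced 2.5:1 to 2.8 dB above → -4.2 dBV.
Stage 3: 8.8 dB above -13 dBV, reduced 20:1 to 0.44 dB above → -12.56 dBV.

-12.56 dBV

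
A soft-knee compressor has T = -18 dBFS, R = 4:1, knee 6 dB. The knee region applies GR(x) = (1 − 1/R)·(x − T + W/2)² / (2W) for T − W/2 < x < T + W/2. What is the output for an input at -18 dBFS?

x − T + W/2 = -18 − (-18) + 3 = 3.
GR = (1 − 1/4) × 3² / 12 = 0.75 × 9 / 12 = 0.5625 dB.
Output = -18 − 0.5625 = -18.5625 dBFS.

-18.5625 dBFS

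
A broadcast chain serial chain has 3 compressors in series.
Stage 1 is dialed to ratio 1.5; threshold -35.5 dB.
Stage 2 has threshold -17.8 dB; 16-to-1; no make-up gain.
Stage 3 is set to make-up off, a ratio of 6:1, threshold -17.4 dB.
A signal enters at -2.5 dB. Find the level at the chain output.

-17.53125 dB

Stage 1: 33 dB above -35.5 dB, reduced 1.5:1 to 22 dB above → -13.5 dB.
Stage 2: -13.5 dB is 4.3 dB over -17.8 dB; at 16:1 that becomes 0.26875 dB over, giving -17.53125 dB.
Stage 3: -17.53125 dB ≤ -17.4 dB, so stage 3 doesn't engage; output -17.53125 dB.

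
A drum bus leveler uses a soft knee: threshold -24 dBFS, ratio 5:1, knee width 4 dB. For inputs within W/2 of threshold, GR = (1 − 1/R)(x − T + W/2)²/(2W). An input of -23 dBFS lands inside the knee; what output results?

x − T + W/2 = -23 − (-24) + 2 = 3.
GR = (1 − 1/5) × 3² / 8 = 0.8 × 9 / 8 = 0.9 dB.
Output = -23 − 0.9 = -23.9 dBFS.

-23.9 dBFS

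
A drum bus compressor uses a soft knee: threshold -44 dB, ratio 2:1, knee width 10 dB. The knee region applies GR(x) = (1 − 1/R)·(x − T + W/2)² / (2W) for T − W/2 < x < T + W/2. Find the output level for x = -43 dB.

x − T + W/2 = -43 − (-44) + 5 = 6.
GR = (1 − 1/2) × 6² / 20 = 0.5 × 36 / 20 = 0.9 dB.
Output = -43 − 0.9 = -43.9 dB.

-43.9 dB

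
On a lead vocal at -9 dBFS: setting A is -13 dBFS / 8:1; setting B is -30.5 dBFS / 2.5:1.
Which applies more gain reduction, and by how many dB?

A: overshoot 4 dB → output overshoot 0.5 dB → GR 3.5 dB.
B: overshoot 21.5 dB → output overshoot 8.6 dB → GR 12.9 dB.
Difference: 9.4 dB in favour of B.

B, by 9.4 dB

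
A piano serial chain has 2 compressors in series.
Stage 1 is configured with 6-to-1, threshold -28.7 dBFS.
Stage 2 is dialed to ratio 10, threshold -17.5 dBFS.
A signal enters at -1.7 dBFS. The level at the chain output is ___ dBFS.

-24.2 dBFS

Stage 1: overshoot 27 dB → 27/6 = 4.5 dB → -24.2 dBFS.
Stage 2: -24.2 dBFS is at or below the -17.5 dBFS threshold — no compression; output -24.2 dBFS.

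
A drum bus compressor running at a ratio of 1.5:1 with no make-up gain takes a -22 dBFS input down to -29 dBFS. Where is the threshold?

-43 dBFS

Let T be the threshold. Output overshoot = (input overshoot)/R, so -29 − T = (-22 − T)/1.5.
1.5·(-29 − T) = -22 − T → 0.5·T = -43.5 − (-22) = -21.5.
T = -21.5/0.5 = -43 dBFS.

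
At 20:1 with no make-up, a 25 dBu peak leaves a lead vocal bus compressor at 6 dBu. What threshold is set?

Input is 20 dB above T (since output overshoot × R = input overshoot: (6 − T)·20 = 25 − T gives T = 5 dBu).
Check: 5 + (25 − 5)/20 = 5 + 1 = 6 dBu. ✓

5 dBu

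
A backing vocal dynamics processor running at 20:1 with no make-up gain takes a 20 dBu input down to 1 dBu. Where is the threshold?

Input is 20 dB above T (since output overshoot × R = input overshoot: (1 − T)·20 = 20 − T gives T = 0 dBu).
Check: 0 + (20 − 0)/20 = 0 + 1 = 1 dBu. ✓

0 dBu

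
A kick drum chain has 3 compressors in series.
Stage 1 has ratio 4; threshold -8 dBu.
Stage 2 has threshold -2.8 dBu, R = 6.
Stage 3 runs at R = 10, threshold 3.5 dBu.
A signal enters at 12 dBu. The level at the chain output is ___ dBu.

Stage 1: 20 dB above -8 dBu, reduced 4:1 to 5 dB above → -3 dBu.
Stage 2: below threshold (-3 ≤ -2.8); passes unchanged; output -3 dBu.
Stage 3: -3 dBu ≤ 3.5 dBu, so stage 3 doesn't engage; output -3 dBu.

-3 dBu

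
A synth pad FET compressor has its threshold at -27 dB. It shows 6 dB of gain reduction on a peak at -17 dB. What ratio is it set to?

Input overshoot = -17 − (-27) = 10 dB.
Output overshoot = 10 − 6 = 4 dB.
Ratio = input overshoot / output overshoot = 10 / 4 = 2.5.

2.5:1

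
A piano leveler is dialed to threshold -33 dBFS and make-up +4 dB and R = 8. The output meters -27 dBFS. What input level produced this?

Stripping the +4 dB make-up gives -31 dBFS at the gain stage.
Post-compression overshoot = -31 − (-33) = 2 dB.
Input overshoot = R × output overshoot = 16 dB → input = -33 + 16 = -17 dBFS.

-17 dBFS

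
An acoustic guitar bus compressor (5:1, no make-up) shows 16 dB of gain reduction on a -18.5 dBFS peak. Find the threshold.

Input is 20 dB above T (since output overshoot × R = input overshoot: (-34.5 − T)·5 = -18.5 − T gives T = -38.5 dBFS).
Check: -38.5 + (-18.5 − (-38.5))/5 = -38.5 + 4 = -34.5 dBFS. ✓

-38.5 dBFS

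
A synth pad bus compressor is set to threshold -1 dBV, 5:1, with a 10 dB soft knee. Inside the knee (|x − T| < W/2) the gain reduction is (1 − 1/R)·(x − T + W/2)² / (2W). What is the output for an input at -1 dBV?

x − T + W/2 = -1 − (-1) + 5 = 5.
GR = (1 − 1/5) × 5² / 20 = 0.8 × 25 / 20 = 1 dB.
Output = -1 − 1 = -2 dBV.

-2 dBV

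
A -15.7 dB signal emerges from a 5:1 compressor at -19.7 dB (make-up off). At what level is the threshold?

-20.7 dB

Input is 5 dB above T (since output overshoot × R = input overshoot: (-19.7 − T)·5 = -15.7 − T gives T = -20.7 dB).
Check: -20.7 + (-15.7 − (-20.7))/5 = -20.7 + 1 = -19.7 dB. ✓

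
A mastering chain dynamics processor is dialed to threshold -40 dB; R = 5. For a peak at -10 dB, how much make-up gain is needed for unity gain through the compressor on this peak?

The peak compresses to -40 + 30/5 = -34 dB.
To reach -10 dB requires -10 − (-34) = 24 dB of make-up.

24 dB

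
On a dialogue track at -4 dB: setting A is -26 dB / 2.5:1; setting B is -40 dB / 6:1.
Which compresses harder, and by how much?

B, by 16.8 dB

A: 22 dB over, compressed to 8.8 dB over, so 13.2 dB of GR.
B: 36 dB over, compressed to 6 dB over, so 30 dB of GR.
B reduces 16.8 dB more.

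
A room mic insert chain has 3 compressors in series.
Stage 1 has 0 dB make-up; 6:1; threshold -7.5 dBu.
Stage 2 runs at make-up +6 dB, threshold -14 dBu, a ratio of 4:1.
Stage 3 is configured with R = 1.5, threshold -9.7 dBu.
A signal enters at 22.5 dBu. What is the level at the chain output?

Stage 1: 30 dB above -7.5 dBu, reduced 6:1 to 5 dB above → -2.5 dBu.
Stage 2: 11.5 dB above -14 dBu, reduced 4:1 to 2.875 dB above → -11.125 dBu; +6 dB make-up → -5.125 dBu.
Stage 3: overshoot 4.575 dB → 4.575/1.5 = 3.05 dB → -6.65 dBu.

-6.65 dBu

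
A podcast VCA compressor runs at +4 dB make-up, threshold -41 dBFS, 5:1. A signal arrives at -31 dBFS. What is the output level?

-31 dBFS sits 10 dB over threshold.
5:1 compression reduces that to 10/5 = 2 dB over.
Output = -41 + 2 = -39 dBFS; make-up adds 4 dB, giving -35 dBFS.

-35 dBFS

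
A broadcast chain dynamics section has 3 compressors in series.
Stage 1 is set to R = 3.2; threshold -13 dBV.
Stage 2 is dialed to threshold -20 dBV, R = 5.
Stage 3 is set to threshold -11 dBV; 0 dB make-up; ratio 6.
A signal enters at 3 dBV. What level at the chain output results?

Stage 1: 16 dB above -13 dBV, reduced 3.2:1 to 5 dB above → -8 dBV.
Stage 2: -8 dBV is 12 dB over -20 dBV; at 5:1 that becomes 2.4 dB over, giving -17.6 dBV.
Stage 3: -17.6 dBV ≤ -11 dBV, so stage 3 doesn't engage; output -17.6 dBV.

-17.6 dBV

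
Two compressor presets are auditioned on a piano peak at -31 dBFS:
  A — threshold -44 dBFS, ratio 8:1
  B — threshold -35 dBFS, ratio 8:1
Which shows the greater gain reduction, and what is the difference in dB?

A: 13 dB over, compressed to 1.625 dB over, so 11.375 dB of GR.
B: 4 dB over, compressed to 0.5 dB over, so 3.5 dB of GR.
A reduces 7.875 dB more.

A, by 7.875 dB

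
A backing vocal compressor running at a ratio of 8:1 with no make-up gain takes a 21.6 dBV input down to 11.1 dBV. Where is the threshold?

Gain reduction = 21.6 − 11.1 = 10.5 dB; output overshoot = GR / (R − 1) = 10.5 / 7 = 1.5 dB.
Threshold = output − output overshoot = 11.1 − 1.5 = 9.6 dBV.

9.6 dBV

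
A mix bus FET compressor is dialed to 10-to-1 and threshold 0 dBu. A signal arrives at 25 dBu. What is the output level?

2.5 dBu

The input is 25 dB above the 0 dBu threshold.
At 10:1 the overshoot is divided by 10, leaving 2.5 dB above threshold.
That puts the output at 2.5 dBu.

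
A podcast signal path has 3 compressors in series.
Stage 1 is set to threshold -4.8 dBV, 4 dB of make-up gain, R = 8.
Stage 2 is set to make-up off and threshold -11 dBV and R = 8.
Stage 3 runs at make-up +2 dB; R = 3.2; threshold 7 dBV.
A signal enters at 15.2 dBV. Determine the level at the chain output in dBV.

-7.4125 dBV

Stage 1: overshoot 20 dB → 20/8 = 2.5 dB → -2.3 dBV; +4 dB make-up → 1.7 dBV.
Stage 2: 1.7 dBV is 12.7 dB over -11 dBV; at 8:1 that becomes 1.5875 dB over, giving -9.4125 dBV.
Stage 3: -9.4125 dBV is at or below the 7 dBV threshold — no compression; make-up brings it to -7.4125 dBV.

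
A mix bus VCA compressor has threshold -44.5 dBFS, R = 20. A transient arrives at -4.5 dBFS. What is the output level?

-42.5 dBFS

The input is 40 dB above the -44.5 dBFS threshold.
20:1 compression reduces that to 40/20 = 2 dB over.
Output = -44.5 + 2 = -42.5 dBFS.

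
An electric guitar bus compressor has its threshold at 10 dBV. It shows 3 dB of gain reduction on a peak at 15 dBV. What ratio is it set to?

Input overshoot = 15 − 10 = 5 dB.
Output overshoot = 5 − 3 = 2 dB.
Ratio = input overshoot / output overshoot = 5 / 2 = 2.5.

2.5:1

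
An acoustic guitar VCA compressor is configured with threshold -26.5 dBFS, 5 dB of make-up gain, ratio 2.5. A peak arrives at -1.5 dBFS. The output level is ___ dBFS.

-11.5 dBFS

Overshoot: -1.5 − (-26.5) = 25 dB.
The 25 dB excess becomes 10 dB after 2.5:1 reduction.
So the level is -26.5 + 10 = -16.5 dBFS; make-up adds 5 dB, giving -11.5 dBFS.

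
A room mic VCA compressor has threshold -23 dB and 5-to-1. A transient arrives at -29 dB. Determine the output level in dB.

-29 dB

-29 dB is 6 dB below the -23 dB threshold, so no gain reduction is applied.
Output = input = -29 dB.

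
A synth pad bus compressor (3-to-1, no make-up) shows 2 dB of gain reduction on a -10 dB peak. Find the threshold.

-13 dB

Gain reduction = -10 − (-12) = 2 dB; output overshoot = GR / (R − 1) = 2 / 2 = 1 dB.
Threshold = output − output overshoot = -12 − 1 = -13 dB.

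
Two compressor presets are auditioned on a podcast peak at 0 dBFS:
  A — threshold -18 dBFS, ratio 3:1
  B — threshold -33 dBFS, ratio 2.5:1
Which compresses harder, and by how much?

A: overshoot 18 dB → output overshoot 6 dB → GR 12 dB.
B: overshoot 33 dB → output overshoot 13.2 dB → GR 19.8 dB.
B applies 7.8 dB more gain reduction.

B, by 7.8 dB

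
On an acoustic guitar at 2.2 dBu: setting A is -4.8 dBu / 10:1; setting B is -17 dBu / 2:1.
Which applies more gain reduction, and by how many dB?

A: overshoot 7 dB → output overshoot 0.7 dB → GR 6.3 dB.
B: overshoot 19.2 dB → output overshoot 9.6 dB → GR 9.6 dB.
B applies 3.3 dB more gain reduction.

B, by 3.3 dB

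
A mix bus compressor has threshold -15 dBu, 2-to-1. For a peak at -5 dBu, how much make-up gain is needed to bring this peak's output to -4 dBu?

Overshoot 10 dB → 10/2 = 5 dB after compression, so the compressed level is -15 + 5 = -10 dBu.
Make-up = target − compressed = -4 − (-10) = 6 dB.

6 dB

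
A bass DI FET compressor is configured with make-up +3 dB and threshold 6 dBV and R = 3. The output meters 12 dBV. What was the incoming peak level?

Stripping the +3 dB make-up gives 9 dBV at the gain stage.
Post-compression overshoot = 9 − 6 = 3 dB.
Undo the ratio: input overshoot = 3 × 3 = 9 dB, giving input = 15 dBV.

15 dBV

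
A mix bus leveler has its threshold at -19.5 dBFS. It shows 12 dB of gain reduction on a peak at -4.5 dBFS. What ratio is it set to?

Input overshoot = -4.5 − (-19.5) = 15 dB.
Output overshoot = 15 − 12 = 3 dB.
Ratio = input overshoot / output overshoot = 15 / 3 = 5.

5:1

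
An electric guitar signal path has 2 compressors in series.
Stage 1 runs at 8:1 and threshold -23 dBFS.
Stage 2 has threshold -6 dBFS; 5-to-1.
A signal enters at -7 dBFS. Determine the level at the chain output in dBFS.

-21 dBFS

Stage 1: overshoot 16 dB → 16/8 = 2 dB → -21 dBFS.
Stage 2: -21 dBFS is at or below the -6 dBFS threshold — no compression; output -21 dBFS.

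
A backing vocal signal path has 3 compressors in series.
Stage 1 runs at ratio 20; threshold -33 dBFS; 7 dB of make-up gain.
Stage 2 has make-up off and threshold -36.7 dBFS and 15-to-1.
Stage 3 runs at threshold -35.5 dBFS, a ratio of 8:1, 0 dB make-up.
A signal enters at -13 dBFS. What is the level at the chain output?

-35.92 dBFS

Stage 1: overshoot 20 dB → 20/20 = 1 dB → -32 dBFS; +7 dB make-up → -25 dBFS.
Stage 2: overshoot 11.7 dB → 11.7/15 = 0.78 dB → -35.92 dBFS.
Stage 3: -35.92 dBFS is at or below the -35.5 dBFS threshold — no compression; output -35.92 dBFS.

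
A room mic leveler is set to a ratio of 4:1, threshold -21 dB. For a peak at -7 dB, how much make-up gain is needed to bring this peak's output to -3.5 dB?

14 dB

Overshoot 14 dB → 14/4 = 3.5 dB after compression, so the compressed level is -21 + 3.5 = -17.5 dB.
Make-up = target − compressed = -3.5 − (-17.5) = 14 dB.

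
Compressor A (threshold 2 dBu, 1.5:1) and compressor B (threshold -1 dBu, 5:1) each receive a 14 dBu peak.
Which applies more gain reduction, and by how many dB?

B, by 8 dB

A: GR = 12 − 12/1.5 = 4 dB.
B: GR = 15 − 15/5 = 12 dB.
B reduces 8 dB more.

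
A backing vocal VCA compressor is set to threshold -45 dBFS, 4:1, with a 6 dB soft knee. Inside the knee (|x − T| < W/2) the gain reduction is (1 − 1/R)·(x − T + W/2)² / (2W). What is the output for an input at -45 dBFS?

-45.5625 dBFS

x − T + W/2 = -45 − (-45) + 3 = 3.
GR = (1 − 1/4) × 3² / 12 = 0.75 × 9 / 12 = 0.5625 dB.
Output = -45 − 0.5625 = -45.5625 dBFS.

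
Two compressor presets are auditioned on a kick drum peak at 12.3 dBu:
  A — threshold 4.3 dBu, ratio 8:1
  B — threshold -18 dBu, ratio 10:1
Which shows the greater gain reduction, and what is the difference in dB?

A: GR = 8 − 8/8 = 7 dB.
B: GR = 30.3 − 30.3/10 = 27.27 dB.
Difference: 20.27 dB in favour of B.

B, by 20.27 dB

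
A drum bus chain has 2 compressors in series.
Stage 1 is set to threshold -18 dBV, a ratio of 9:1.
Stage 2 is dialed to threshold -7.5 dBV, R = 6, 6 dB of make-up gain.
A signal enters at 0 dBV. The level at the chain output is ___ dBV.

Stage 1: 0 dBV is 18 dB over -18 dBV; at 9:1 that becomes 2 dB over, giving -16 dBV.
Stage 2: -16 dBV is at or below the -7.5 dBV threshold — no compression; make-up brings it to -10 dBV.

-10 dBV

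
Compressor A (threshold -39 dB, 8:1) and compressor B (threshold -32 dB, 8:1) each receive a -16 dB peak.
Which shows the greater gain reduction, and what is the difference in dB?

A, by 6.125 dB

A: 23 dB over, compressed to 2.875 dB over, so 20.125 dB of GR.
B: 16 dB over, compressed to 2 dB over, so 14 dB of GR.
A applies 6.125 dB more gain reduction.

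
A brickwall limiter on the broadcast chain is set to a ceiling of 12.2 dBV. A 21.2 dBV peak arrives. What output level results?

The limiter clamps the peak to its 12.2 dBV ceiling.

12.2 dBV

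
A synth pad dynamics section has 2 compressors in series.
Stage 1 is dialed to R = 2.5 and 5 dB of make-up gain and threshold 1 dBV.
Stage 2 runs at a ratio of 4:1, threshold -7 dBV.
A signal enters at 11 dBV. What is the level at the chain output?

-2.75 dBV

Stage 1: 10 dB above 1 dBV, reduced 2.5:1 to 4 dB above → 5 dBV; +5 dB make-up → 10 dBV.
Stage 2: 10 dBV is 17 dB over -7 dBV; at 4:1 that becomes 4.25 dB over, giving -2.75 dBV.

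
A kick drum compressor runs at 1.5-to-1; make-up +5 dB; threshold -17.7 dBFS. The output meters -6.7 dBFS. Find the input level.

-8.7 dBFS

Remove make-up: -6.7 − 5 = -11.7 dBFS.
Post-compression overshoot = -11.7 − (-17.7) = 6 dB.
Before 1.5:1 compression the overshoot was 6 × 1.5 = 9 dB, so input = -17.7 + 9 = -8.7 dBFS.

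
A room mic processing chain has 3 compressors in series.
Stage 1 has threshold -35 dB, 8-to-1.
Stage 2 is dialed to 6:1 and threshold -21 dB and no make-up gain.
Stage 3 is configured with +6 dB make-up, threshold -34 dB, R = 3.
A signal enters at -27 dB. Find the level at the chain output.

Stage 1: -27 dB is 8 dB over -35 dB; at 8:1 that becomes 1 dB over, giving -34 dB.
Stage 2: -34 dB is at or below the -21 dB threshold — no compression; output -34 dB.
Stage 3: -34 dB is at or below the -34 dB threshold — no compression; make-up brings it to -28 dB.

-28 dB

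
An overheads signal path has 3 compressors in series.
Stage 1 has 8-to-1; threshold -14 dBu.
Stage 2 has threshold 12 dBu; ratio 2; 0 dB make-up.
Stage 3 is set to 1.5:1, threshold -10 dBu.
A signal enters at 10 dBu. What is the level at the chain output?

Stage 1: 10 dBu is 24 dB over -14 dBu; at 8:1 that becomes 3 dB over, giving -11 dBu.
Stage 2: -11 dBu is at or below the 12 dBu threshold — no compression; output -11 dBu.
Stage 3: -11 dBu is at or below the -10 dBu threshold — no compression; output -11 dBu.

-11 dBu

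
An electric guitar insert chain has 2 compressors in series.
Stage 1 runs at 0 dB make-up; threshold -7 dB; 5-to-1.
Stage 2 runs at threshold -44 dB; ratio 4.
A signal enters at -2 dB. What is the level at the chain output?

-34.5 dB

Stage 1: -2 dB is 5 dB over -7 dB; at 5:1 that becomes 1 dB over, giving -6 dB.
Stage 2: 38 dB above -44 dB, reduced 4:1 to 9.5 dB above → -34.5 dB.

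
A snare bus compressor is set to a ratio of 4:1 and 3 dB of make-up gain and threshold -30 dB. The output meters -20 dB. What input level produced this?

-2 dB

Remove make-up: -20 − 3 = -23 dB.
That's 7 dB above the -30 dB threshold.
Input overshoot = R × output overshoot = 28 dB → input = -30 + 28 = -2 dB.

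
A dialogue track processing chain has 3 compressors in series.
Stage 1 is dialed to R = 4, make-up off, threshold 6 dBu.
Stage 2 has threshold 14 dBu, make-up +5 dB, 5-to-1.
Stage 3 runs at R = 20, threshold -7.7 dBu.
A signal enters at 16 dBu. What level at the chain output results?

Stage 1: 16 dBu is 10 dB over 6 dBu; at 4:1 that becomes 2.5 dB over, giving 8.5 dBu.
Stage 2: 8.5 dBu is at or below the 14 dBu threshold — no compression; make-up brings it to 13.5 dBu.
Stage 3: 21.2 dB above -7.7 dBu, reduced 20:1 to 1.06 dB above → -6.64 dBu.

-6.64 dBu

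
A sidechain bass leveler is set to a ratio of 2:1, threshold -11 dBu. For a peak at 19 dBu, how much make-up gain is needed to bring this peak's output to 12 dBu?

8 dB

Without make-up, output = threshold + overshoot/2 = -11 + 15 = 4 dBu.
Gap to target: 8 dB.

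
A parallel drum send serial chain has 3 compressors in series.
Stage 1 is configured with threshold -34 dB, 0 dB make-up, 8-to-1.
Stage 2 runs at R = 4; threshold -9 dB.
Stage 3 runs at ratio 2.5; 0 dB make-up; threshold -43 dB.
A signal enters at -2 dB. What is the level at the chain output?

Stage 1: overshoot 32 dB → 32/8 = 4 dB → -30 dB.
Stage 2: below threshold (-30 ≤ -9); passes unchanged; output -30 dB.
Stage 3: -30 dB is 13 dB over -43 dB; at 2.5:1 that becomes 5.2 dB over, giving -37.8 dB.

-37.8 dB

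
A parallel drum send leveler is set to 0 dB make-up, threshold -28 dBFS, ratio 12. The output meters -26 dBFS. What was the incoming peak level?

That's 2 dB above the -28 dBFS threshold.
Input overshoot = R × output overshoot = 24 dB → input = -28 + 24 = -4 dBFS.

-4 dBFS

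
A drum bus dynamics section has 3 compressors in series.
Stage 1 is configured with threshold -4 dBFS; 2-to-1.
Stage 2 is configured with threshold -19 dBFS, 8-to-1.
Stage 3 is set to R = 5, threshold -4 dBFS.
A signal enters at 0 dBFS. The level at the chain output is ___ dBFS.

-16.875 dBFS

Stage 1: 0 dBFS is 4 dB over -4 dBFS; at 2:1 that becomes 2 dB over, giving -2 dBFS.
Stage 2: 17 dB above -19 dBFS, reduced 8:1 to 2.125 dB above → -16.875 dBFS.
Stage 3: -16.875 dBFS ≤ -4 dBFS, so stage 3 doesn't engage; output -16.875 dBFS.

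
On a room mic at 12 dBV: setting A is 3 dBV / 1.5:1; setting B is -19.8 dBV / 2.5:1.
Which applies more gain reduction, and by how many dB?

B, by 16.08 dB

A: GR = 9 − 9/1.5 = 3 dB.
B: GR = 31.8 − 31.8/2.5 = 19.08 dB.
B applies 16.08 dB more gain reduction.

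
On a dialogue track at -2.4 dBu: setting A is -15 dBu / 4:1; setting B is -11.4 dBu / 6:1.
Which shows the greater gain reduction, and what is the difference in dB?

A: 12.6 dB over, compressed to 3.15 dB over, so 9.45 dB of GR.
B: 9 dB over, compressed to 1.5 dB over, so 7.5 dB of GR.
A applies 1.95 dB more gain reduction.

A, by 1.95 dB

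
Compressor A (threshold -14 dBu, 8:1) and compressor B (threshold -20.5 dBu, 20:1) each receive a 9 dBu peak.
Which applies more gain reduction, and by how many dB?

B, by 7.9 dB

A: overshoot 23 dB → output overshoot 2.875 dB → GR 20.125 dB.
B: overshoot 29.5 dB → output overshoot 1.475 dB → GR 28.025 dB.
Difference: 7.9 dB in favour of B.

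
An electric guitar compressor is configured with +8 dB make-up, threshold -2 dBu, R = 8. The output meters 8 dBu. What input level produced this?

Remove make-up: 8 − 8 = 0 dBu.
The compressed level sits 0 − (-2) = 2 dB over threshold.
Undo the ratio: input overshoot = 2 × 8 = 16 dB, giving input = 14 dBu.

14 dBu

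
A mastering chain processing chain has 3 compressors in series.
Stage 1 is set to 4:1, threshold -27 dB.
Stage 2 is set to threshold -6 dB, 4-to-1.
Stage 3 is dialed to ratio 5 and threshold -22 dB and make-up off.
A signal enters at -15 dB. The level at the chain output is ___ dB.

Stage 1: -15 dB is 12 dB over -27 dB; at 4:1 that becomes 3 dB over, giving -24 dB.
Stage 2: -24 dB ≤ -6 dB, so stage 2 doesn't engage; output -24 dB.
Stage 3: below threshold (-24 ≤ -22); passes unchanged; output -24 dB.

-24 dB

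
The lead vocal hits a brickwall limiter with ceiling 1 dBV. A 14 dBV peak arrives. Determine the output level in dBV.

The limiter clamps the peak to its 1 dBV ceiling.

1 dBV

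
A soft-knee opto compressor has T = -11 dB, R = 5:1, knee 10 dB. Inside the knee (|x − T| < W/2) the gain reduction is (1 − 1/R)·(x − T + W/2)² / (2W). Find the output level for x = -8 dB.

x − T + W/2 = -8 − (-11) + 5 = 8.
GR = (1 − 1/5) × 8² / 20 = 0.8 × 64 / 20 = 2.56 dB.
Output = -8 − 2.56 = -10.56 dB.

-10.56 dB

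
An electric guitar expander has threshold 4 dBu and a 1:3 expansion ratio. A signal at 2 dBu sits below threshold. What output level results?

-2 dBu

The input is 2 dB below the 4 dBu threshold.
A 1:3 expander multiplies undershoot by 3: 2 × 3 = 6 dB below threshold.
Output = 4 − 6 = -2 dBu.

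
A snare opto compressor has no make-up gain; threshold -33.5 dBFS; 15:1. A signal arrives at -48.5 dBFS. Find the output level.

-48.5 dBFS

-48.5 dBFS is 15 dB below the -33.5 dBFS threshold, so no gain reduction is applied.
Output = input = -48.5 dBFS.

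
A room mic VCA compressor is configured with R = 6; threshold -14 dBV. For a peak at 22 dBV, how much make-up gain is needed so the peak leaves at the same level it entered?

Overshoot 36 dB → 36/6 = 6 dB after compression, so the compressed level is -14 + 6 = -8 dBV.
Make-up = target − compressed = 22 − (-8) = 30 dB.

30 dB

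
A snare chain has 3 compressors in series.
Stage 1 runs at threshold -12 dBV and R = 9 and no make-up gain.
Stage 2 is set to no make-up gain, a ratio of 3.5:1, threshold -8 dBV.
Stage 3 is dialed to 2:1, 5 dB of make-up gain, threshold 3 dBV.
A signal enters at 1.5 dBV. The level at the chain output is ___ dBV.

-5.5 dBV

Stage 1: 13.5 dB above -12 dBV, reduced 9:1 to 1.5 dB above → -10.5 dBV.
Stage 2: below threshold (-10.5 ≤ -8); passes unchanged; output -10.5 dBV.
Stage 3: -10.5 dBV is at or below the 3 dBV threshold — no compression; make-up brings it to -5.5 dBV.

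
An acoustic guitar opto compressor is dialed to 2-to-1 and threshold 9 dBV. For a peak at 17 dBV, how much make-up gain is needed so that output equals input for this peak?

Without make-up, output = threshold + overshoot/2 = 9 + 4 = 13 dBV.
Gap to target: 4 dB.

4 dB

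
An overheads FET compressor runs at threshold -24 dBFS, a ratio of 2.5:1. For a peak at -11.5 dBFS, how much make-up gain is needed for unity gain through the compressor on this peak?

7.5 dB

Without make-up, output = threshold + overshoot/2.5 = -24 + 5 = -19 dBFS.
Gap to target: 7.5 dB.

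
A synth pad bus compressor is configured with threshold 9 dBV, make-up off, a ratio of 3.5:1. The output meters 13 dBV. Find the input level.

Post-compression overshoot = 13 − 9 = 4 dB.
Input overshoot = R × output overshoot = 14 dB → input = 9 + 14 = 23 dBV.

23 dBV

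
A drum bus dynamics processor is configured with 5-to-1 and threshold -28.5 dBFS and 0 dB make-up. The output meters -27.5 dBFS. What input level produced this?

The compressed level sits -27.5 − (-28.5) = 1 dB over threshold.
Before 5:1 compression the overshoot was 1 × 5 = 5 dB, so input = -28.5 + 5 = -23.5 dBFS.

-23.5 dBFS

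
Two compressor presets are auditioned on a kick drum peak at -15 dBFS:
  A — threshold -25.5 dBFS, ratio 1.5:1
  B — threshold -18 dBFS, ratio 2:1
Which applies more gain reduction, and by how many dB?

A: 10.5 dB over, compressed to 7 dB over, so 3.5 dB of GR.
B: 3 dB over, compressed to 1.5 dB over, so 1.5 dB of GR.
A applies 2 dB more gain reduction.

A, by 2 dB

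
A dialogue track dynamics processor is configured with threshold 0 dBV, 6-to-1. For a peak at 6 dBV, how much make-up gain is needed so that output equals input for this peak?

Overshoot 6 dB → 6/6 = 1 dB after compression, so the compressed level is 0 + 1 = 1 dBV.
Make-up = target − compressed = 6 − 1 = 5 dB.

5 dB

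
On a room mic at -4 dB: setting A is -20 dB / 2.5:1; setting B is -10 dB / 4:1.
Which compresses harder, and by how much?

A: overshoot 16 dB → output overshoot 6.4 dB → GR 9.6 dB.
B: overshoot 6 dB → output overshoot 1.5 dB → GR 4.5 dB.
A applies 5.1 dB more gain reduction.

A, by 5.1 dB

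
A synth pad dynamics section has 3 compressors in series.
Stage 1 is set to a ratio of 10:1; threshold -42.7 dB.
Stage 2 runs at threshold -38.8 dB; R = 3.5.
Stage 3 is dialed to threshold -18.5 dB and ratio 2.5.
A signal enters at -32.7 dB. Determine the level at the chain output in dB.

-41.7 dB

Stage 1: 10 dB above -42.7 dB, reduced 10:1 to 1 dB above → -41.7 dB.
Stage 2: -41.7 dB ≤ -38.8 dB, so stage 2 doesn't engage; output -41.7 dB.
Stage 3: -41.7 dB ≤ -18.5 dB, so stage 3 doesn't engage; output -41.7 dB.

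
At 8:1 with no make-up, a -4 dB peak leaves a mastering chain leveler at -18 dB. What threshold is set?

Gain reduction = -4 − (-18) = 14 dB; output overshoot = GR / (R − 1) = 14 / 7 = 2 dB.
Threshold = output − output overshoot = -18 − 2 = -20 dB.

-20 dB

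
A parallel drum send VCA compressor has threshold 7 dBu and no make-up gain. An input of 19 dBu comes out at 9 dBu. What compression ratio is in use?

6:1

Input overshoot = 19 − 7 = 12 dB; output overshoot = 9 − 7 = 2 dB.
Ratio = 12 / 2 = 6.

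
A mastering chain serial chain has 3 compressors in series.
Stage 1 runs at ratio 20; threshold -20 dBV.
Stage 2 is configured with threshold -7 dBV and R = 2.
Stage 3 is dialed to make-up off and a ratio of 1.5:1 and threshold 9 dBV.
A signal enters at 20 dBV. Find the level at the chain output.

Stage 1: overshoot 40 dB → 40/20 = 2 dB → -18 dBV.
Stage 2: -18 dBV ≤ -7 dBV, so stage 2 doesn't engage; output -18 dBV.
Stage 3: -18 dBV ≤ 9 dBV, so stage 3 doesn't engage; output -18 dBV.

-18 dBV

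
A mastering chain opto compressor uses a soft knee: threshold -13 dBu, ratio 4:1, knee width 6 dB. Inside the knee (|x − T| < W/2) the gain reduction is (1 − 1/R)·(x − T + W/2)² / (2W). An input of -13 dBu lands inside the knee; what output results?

x − T + W/2 = -13 − (-13) + 3 = 3.
GR = (1 − 1/4) × 3² / 12 = 0.75 × 9 / 12 = 0.5625 dB.
Output = -13 − 0.5625 = -13.5625 dBu.

-13.5625 dBu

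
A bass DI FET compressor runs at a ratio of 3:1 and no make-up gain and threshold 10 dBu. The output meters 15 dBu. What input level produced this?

25 dBu

That's 5 dB above the 10 dBu threshold.
Input overshoot = R × output overshoot = 15 dB → input = 10 + 15 = 25 dBu.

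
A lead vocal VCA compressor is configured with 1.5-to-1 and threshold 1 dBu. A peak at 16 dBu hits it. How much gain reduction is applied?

The signal is 15 dB above threshold.
At 1.5:1, output sits 15/1.5 = 10 dB above threshold.
GR = overshoot in − overshoot out = 15 − 10 = 5 dB.

5 dB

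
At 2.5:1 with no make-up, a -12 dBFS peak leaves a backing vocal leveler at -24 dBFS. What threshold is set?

-32 dBFS

Input is 20 dB above T (since output overshoot × R = input overshoot: (-24 − T)·2.5 = -12 − T gives T = -32 dBFS).
Check: -32 + (-12 − (-32))/2.5 = -32 + 8 = -24 dBFS. ✓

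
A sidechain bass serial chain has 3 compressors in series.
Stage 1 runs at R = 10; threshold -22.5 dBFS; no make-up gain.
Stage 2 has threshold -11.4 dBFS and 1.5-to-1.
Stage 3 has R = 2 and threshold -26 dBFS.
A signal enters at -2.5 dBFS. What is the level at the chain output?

Stage 1: overshoot 20 dB → 20/10 = 2 dB → -20.5 dBFS.
Stage 2: -20.5 dBFS is at or below the -11.4 dBFS threshold — no compression; output -20.5 dBFS.
Stage 3: overshoot 5.5 dB → 5.5/2 = 2.75 dB → -23.25 dBFS.

-23.25 dBFS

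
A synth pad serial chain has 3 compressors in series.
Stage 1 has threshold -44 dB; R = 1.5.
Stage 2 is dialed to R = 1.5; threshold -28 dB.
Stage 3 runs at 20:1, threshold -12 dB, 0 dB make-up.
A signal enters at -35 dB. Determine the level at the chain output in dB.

-38 dB

Stage 1: -35 dB is 9 dB over -44 dB; at 1.5:1 that becomes 6 dB over, giving -38 dB.
Stage 2: -38 dB is at or below the -28 dB threshold — no compression; output -38 dB.
Stage 3: -38 dB ≤ -12 dB, so stage 3 doesn't engage; output -38 dB.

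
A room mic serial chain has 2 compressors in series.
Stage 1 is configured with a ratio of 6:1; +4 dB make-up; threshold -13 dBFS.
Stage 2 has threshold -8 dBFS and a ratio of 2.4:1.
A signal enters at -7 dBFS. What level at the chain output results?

Stage 1: -7 dBFS is 6 dB over -13 dBFS; at 6:1 that becomes 1 dB over, giving -12 dBFS; +4 dB make-up → -8 dBFS.
Stage 2: -8 dBFS ≤ -8 dBFS, so stage 2 doesn't engage; output -8 dBFS.

-8 dBFS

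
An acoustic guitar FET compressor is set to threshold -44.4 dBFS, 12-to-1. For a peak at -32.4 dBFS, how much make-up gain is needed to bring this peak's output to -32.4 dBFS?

The peak compresses to -44.4 + 12/12 = -43.4 dBFS.
To reach -32.4 dBFS requires -32.4 − (-43.4) = 11 dB of make-up.

11 dB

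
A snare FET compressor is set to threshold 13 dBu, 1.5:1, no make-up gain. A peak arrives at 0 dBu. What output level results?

0 dBu

0 dBu is 13 dB below the 13 dBu threshold, so no gain reduction is applied.
Output = input = 0 dBu.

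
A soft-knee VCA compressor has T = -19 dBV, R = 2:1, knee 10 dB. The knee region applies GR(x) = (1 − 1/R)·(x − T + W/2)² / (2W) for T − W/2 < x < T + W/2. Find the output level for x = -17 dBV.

x − T + W/2 = -17 − (-19) + 5 = 7.
GR = (1 − 1/2) × 7² / 20 = 0.5 × 49 / 20 = 1.225 dB.
Output = -17 − 1.225 = -18.225 dBV.

-18.225 dBV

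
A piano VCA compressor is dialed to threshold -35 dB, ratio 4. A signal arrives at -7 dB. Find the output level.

-28 dB

-7 dB sits 28 dB over threshold.
4:1 compression reduces that to 28/4 = 7 dB over.
That puts the output at -28 dB.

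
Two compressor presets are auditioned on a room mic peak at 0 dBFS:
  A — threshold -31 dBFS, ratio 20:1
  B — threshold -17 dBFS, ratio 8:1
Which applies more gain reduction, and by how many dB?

A, by 14.575 dB

A: 31 dB over, compressed to 1.55 dB over, so 29.45 dB of GR.
B: 17 dB over, compressed to 2.125 dB over, so 14.875 dB of GR.
Difference: 14.575 dB in favour of A.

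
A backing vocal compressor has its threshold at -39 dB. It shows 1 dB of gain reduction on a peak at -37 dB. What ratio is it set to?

2:1

Input overshoot = -37 − (-39) = 2 dB.
Output overshoot = 2 − 1 = 1 dB.
Ratio = input overshoot / output overshoot = 2 / 1 = 2.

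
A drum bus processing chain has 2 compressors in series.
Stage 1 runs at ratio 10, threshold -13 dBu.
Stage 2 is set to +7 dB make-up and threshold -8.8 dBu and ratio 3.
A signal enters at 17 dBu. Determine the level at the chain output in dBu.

Stage 1: 17 dBu is 30 dB over -13 dBu; at 10:1 that becomes 3 dB over, giving -10 dBu.
Stage 2: below threshold (-10 ≤ -8.8); passes unchanged; make-up brings it to -3 dBu.

-3 dBu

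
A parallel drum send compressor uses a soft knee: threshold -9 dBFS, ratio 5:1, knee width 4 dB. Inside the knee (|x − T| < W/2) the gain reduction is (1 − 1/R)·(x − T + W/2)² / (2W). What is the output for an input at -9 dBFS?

x − T + W/2 = -9 − (-9) + 2 = 2.
GR = (1 − 1/5) × 2² / 8 = 0.8 × 4 / 8 = 0.4 dB.
Output = -9 − 0.4 = -9.4 dBFS.

-9.4 dBFS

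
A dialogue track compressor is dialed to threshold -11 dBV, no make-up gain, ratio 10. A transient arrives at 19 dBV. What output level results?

-8 dBV

19 dBV sits 30 dB over threshold.
The 30 dB excess becomes 3 dB after 10:1 reduction.
So the level is -11 + 3 = -8 dBV.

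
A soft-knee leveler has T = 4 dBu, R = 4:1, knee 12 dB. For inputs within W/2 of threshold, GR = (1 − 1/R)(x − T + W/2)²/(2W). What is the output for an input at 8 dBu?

4.875 dBu

x − T + W/2 = 8 − 4 + 6 = 10.
GR = (1 − 1/4) × 10² / 24 = 0.75 × 100 / 24 = 3.125 dB.
Output = 8 − 3.125 = 4.875 dBu.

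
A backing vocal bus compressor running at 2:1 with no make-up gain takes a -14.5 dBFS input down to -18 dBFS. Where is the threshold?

-21.5 dBFS

Input is 7 dB above T (since output overshoot × R = input overshoot: (-18 − T)·2 = -14.5 − T gives T = -21.5 dBFS).
Check: -21.5 + (-14.5 − (-21.5))/2 = -21.5 + 3.5 = -18 dBFS. ✓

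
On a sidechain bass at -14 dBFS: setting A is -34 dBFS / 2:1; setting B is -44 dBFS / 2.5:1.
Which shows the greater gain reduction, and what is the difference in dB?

B, by 8 dB

A: GR = 20 − 20/2 = 10 dB.
B: GR = 30 − 30/2.5 = 18 dB.
B applies 8 dB more gain reduction.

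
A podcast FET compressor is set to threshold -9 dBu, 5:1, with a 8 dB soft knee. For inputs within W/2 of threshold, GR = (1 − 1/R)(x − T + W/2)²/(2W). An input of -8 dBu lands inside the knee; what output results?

-9.25 dBu

x − T + W/2 = -8 − (-9) + 4 = 5.
GR = (1 − 1/5) × 5² / 16 = 0.8 × 25 / 16 = 1.25 dB.
Output = -8 − 1.25 = -9.25 dBu.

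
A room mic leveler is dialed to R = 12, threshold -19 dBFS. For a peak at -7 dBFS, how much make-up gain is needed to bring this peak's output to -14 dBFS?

The peak compresses to -19 + 12/12 = -18 dBFS.
To reach -14 dBFS requires -14 − (-18) = 4 dB of make-up.

4 dB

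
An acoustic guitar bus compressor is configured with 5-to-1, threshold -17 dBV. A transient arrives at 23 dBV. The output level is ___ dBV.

-9 dBV

Overshoot: 23 − (-17) = 40 dB.
At 5:1 the overshoot is divided by 5, leaving 8 dB above threshold.
Output = -17 + 8 = -9 dBV.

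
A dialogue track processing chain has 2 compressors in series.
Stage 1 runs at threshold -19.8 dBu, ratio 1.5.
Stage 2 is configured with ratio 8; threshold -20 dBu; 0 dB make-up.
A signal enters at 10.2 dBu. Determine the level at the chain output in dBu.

-17.475 dBu

Stage 1: 30 dB above -19.8 dBu, reduced 1.5:1 to 20 dB above → 0.2 dBu.
Stage 2: 0.2 dBu is 20.2 dB over -20 dBu; at 8:1 that becomes 2.525 dB over, giving -17.475 dBu.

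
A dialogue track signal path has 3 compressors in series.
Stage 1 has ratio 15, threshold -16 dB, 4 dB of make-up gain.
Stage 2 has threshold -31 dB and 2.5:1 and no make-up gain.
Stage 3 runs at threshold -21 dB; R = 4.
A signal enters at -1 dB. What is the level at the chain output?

-23 dB

Stage 1: overshoot 15 dB → 15/15 = 1 dB → -15 dB; +4 dB make-up → -11 dB.
Stage 2: 20 dB above -31 dB, reduced 2.5:1 to 8 dB above → -23 dB.
Stage 3: -23 dB is at or below the -21 dB threshold — no compression; output -23 dB.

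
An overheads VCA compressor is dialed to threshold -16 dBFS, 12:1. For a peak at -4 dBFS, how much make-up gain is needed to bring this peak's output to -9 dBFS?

6 dB

Overshoot 12 dB → 12/12 = 1 dB after compression, so the compressed level is -16 + 1 = -15 dBFS.
Make-up = target − compressed = -9 − (-15) = 6 dB.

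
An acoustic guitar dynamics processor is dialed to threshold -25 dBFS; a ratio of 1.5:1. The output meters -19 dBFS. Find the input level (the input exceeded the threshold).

-16 dBFS

The compressed level sits -19 − (-25) = 6 dB over threshold.
Input overshoot = R × output overshoot = 9 dB → input = -25 + 9 = -16 dBFS.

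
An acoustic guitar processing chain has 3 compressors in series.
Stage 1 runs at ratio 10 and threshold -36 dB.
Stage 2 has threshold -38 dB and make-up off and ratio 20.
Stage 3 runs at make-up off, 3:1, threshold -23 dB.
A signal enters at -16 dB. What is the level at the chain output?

-37.8 dB

Stage 1: 20 dB above -36 dB, reduced 10:1 to 2 dB above → -34 dB.
Stage 2: overshoot 4 dB → 4/20 = 0.2 dB → -37.8 dB.
Stage 3: below threshold (-37.8 ≤ -23); passes unchanged; output -37.8 dB.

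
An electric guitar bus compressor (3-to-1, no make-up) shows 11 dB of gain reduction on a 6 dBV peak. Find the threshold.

Input is 16.5 dB above T (since output overshoot × R = input overshoot: (-5 − T)·3 = 6 − T gives T = -10.5 dBV).
Check: -10.5 + (6 − (-10.5))/3 = -10.5 + 5.5 = -5 dBV. ✓

-10.5 dBV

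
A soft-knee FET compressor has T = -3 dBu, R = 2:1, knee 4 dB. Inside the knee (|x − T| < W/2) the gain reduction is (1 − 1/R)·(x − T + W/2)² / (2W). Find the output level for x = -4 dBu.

x − T + W/2 = -4 − (-3) + 2 = 1.
GR = (1 − 1/2) × 1² / 8 = 0.5 × 1 / 8 = 0.0625 dB.
Output = -4 − 0.0625 = -4.0625 dBu.

-4.0625 dBu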